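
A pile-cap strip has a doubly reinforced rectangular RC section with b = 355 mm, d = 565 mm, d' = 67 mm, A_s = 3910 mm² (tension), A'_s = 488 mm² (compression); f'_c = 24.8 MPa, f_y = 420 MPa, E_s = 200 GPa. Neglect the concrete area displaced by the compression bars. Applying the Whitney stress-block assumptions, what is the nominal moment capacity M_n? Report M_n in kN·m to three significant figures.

M_n ≈ 776 kN·m

Assume both tension and compression steel yield.
Net tension couple steel: A_s − A'_s = 3422 mm².
a = (A_s − A'_s) f_y / (0.85 f'_c b) = 1437240/(0.85 × 24.8 × 355) = 192.06 mm.
c = a/β₁ = 192.06/0.85 = 225.95 mm; ε'_s = 0.003(c − d')/c = 0.0021 ≥ f_y/E_s = 0.0021, so compression steel does yield.
M_n = (A_s − A'_s) f_y (d − a/2) + A'_s f_y (d − d') = [1437240 × (565 − 96.03) + 204960 × (565 − 67)] × 10⁻⁶ = 674.02 + 102.07 = 776.09 kN·m.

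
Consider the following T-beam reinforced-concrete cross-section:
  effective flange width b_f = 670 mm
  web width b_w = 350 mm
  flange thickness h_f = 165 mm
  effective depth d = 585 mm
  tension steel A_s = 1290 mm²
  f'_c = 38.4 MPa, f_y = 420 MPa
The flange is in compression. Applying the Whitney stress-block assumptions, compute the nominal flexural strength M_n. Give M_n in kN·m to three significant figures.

Tension: T = A_s f_y = 1290 × 420 = 541800 N.
Try a within the flange: a = T/(0.85 f'_c b_f) = 541800/(0.85 × 38.4 × 670) = 24.78 mm.
Since a = 24.78 ≤ h_f = 165 mm, the stress block lies entirely in the flange; analyse as a rectangular beam of width b_f.
M_n = T(d − a/2) = 541800 × (585 − 12.39) = 310.24 × 10⁶ N·mm.
M_n = 310.24 kN·m.

M_n ≈ 310 kN·m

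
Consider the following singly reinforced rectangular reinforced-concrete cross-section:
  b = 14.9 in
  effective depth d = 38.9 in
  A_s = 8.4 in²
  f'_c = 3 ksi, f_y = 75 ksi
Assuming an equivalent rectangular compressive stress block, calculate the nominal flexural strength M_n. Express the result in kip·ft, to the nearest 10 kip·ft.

T = A_s f_y = 8.4 × 75 = 630 kips.
a = T/(0.85 f'_c b) = 630/(0.85 × 3 × 14.9) = 16.581 in.
M_n = T(d − a/2) = 630 × (38.9 − 8.2905) = 19284.0 kip·in = 19284.0/12 = 1607.00 kip·ft.

M_n ≈ 1610 kip·ft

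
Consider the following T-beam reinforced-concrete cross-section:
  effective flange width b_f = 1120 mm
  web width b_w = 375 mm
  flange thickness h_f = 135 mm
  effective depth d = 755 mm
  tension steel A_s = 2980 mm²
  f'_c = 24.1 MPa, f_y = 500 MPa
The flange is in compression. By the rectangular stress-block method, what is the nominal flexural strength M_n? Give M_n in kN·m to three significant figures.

M_n ≈ 1080 kN·m

Tension: T = A_s f_y = 2980 × 500 = 1490000 N.
Try a within the flange: a = T/(0.85 f'_c b_f) = 1490000/(0.85 × 24.1 × 1120) = 64.94 mm.
Since a = 64.94 ≤ h_f = 135 mm, the stress block lies entirely in the flange; analyse as a rectangular beam of width b_f.
M_n = T(d − a/2) = 1490000 × (755 − 32.47) = 1076.57 × 10⁶ N·mm.
M_n = 1076.57 kN·m.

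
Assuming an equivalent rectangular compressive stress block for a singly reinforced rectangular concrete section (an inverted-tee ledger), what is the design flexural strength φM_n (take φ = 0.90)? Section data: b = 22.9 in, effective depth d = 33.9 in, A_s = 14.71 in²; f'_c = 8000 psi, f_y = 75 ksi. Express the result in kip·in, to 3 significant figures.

φM_n ≈ 30100 kip·in

T = A_s f_y = 14.71 × 75 = 1103.25 kips.
a = T/(0.85 f'_c b) = 1103.25/(0.85 × 8 × 22.9) = 7.085 in.
M_n = T(d − a/2) = 1103.25 × (33.9 − 3.5425) = 33491.9 kip·in.
φM_n = 0.90 × 33491.9 = 30142.7 kip·in.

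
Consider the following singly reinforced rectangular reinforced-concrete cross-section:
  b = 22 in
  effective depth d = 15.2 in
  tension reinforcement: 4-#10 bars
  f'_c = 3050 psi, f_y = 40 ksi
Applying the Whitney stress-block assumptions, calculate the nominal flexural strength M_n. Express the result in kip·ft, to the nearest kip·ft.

A_s = 4 × 1.27 = 5.08 in².
T = A_s f_y = 5.08 × 40 = 203.2 kips.
a = T/(0.85 f'_c b) = 203.2/(0.85 × 3.05 × 22) = 3.563 in.
M_n = T(d − a/2) = 203.2 × (15.2 − 1.7815) = 2726.6 kip·in = 2726.6/12 = 227.22 kip·ft.

M_n ≈ 227 kip·ft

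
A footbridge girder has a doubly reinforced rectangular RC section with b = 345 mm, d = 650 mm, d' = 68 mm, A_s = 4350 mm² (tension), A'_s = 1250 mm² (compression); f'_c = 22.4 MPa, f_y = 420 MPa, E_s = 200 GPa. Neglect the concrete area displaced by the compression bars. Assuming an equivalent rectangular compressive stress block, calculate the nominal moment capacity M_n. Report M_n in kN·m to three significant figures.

M_n ≈ 1020 kN·m

Assume both tension and compression steel yield.
Net tension couple steel: A_s − A'_s = 3100 mm².
a = (A_s − A'_s) f_y / (0.85 f'_c b) = 1302000/(0.85 × 22.4 × 345) = 198.21 mm.
c = a/β₁ = 198.21/0.85 = 233.19 mm; ε'_s = 0.003(c − d')/c = 0.0021 ≥ f_y/E_s = 0.0021, so compression steel does yield.
M_n = (A_s − A'_s) f_y (d − a/2) + A'_s f_y (d − d') = [1302000 × (650 − 99.105) + 525000 × (650 − 68)] × 10⁻⁶ = 717.27 + 305.55 = 1022.82 kN·m.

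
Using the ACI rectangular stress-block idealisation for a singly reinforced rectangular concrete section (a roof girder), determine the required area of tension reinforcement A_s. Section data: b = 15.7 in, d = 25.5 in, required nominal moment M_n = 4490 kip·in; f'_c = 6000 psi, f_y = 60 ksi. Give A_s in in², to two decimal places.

A_s ≈ 3.07 in²

From M_n = 0.85 f'_c a b (d − a/2):
a = d − √(d² − 2M_n/(0.85 f'_c b)) = 25.5 − √(25.5² − 2 × 4490/(0.85 × 6 × 15.7)) = 2.303 in.
A_s = 0.85 f'_c a b / f_y = 0.85 × 6 × 2.303 × 15.7 / 60 = 3.073 in².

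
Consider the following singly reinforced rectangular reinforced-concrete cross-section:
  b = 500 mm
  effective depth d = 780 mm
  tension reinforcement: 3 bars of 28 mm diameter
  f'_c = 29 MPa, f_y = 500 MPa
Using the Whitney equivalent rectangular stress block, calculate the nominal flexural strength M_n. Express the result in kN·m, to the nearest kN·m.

M_n ≈ 686 kN·m

A_s = 3 × 616 = 1848 mm².
T = A_s f_y = 1848 × 500 = 924000 N = 924 kN.
From C = T: a = T/(0.85 f'_c b) = 924000/(0.85 × 29 × 500) = 74.97 mm.
M_n = T(d − a/2) = 924 kN × (780 − 37.485) mm = 686.08 kN·m.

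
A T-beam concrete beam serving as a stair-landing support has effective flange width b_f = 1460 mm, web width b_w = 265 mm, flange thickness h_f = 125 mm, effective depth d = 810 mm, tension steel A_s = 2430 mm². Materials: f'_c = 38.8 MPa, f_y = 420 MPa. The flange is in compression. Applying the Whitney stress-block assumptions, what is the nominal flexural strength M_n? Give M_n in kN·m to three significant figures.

M_n ≈ 816 kN·m

Tension: T = A_s f_y = 2430 × 420 = 1020600 N.
Try a within the flange: a = T/(0.85 f'_c b_f) = 1020600/(0.85 × 38.8 × 1460) = 21.20 mm.
Since a = 21.20 ≤ h_f = 125 mm, the stress block lies entirely in the flange; analyse as a rectangular beam of width b_f.
M_n = T(d − a/2) = 1020600 × (810 − 10.6) = 815.87 × 10⁶ N·mm.
M_n = 815.87 kN·m.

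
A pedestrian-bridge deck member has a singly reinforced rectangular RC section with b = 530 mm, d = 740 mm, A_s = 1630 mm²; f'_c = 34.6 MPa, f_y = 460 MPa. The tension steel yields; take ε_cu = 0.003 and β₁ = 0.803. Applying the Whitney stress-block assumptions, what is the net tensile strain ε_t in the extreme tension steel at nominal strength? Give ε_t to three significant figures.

ε_t ≈ 0.0341

a = A_s f_y/(0.85 f'_c b) = 48.10 mm.
β₁ = 0.803, so c = a/β₁ = 48.10/0.803 = 59.90 mm.
From the linear strain diagram with ε_cu = 0.003: ε_t = 0.003 (d − c)/c = 0.003 × (740 − 59.90)/59.90 = 0.0341.
Since ε_t ≥ 0.005, the section is tension-controlled.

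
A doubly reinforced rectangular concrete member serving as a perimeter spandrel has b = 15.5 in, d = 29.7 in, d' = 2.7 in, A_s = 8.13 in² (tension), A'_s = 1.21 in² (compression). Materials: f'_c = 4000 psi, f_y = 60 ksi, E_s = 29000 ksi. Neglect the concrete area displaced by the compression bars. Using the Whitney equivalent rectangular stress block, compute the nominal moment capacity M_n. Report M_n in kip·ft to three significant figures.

M_n ≈ 1050 kip·ft

Assume both steels yield.
a = (A_s − A'_s) f_y/(0.85 f'_c b) = (8.13 − 1.21) × 60/(0.85 × 4 × 15.5) = 7.879 in.
c = a/β₁ = 7.879/0.85 = 9.269 in; ε'_s = 0.003(c − d')/c = 0.0021 ≥ ε_y = 0.0021, so the compression steel yields.
M_n = (A_s − A'_s) f_y (d − a/2) + A'_s f_y (d − d') = 415.2 × (29.7 − 3.9395) + 72.6 × (29.7 − 2.7) = 10695.8 + 1960.2 = 12656.0 kip·in = 12656.0/12 = 1054.67 kip·ft.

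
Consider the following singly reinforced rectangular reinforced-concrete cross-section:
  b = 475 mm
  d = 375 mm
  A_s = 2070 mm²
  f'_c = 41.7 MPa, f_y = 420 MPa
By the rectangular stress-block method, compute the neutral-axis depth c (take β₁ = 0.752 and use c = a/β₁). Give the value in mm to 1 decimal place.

c ≈ 68.7 mm

T = A_s f_y = 2070 × 420 = 869400 N = 869.4 kN.
Setting C = 0.85 f'_c a b equal to T: a = 869400/(0.85 × 41.7 × 475) = 51.638 mm.
With β₁ = 0.752, c = a/β₁ = 51.638/0.752 = 68.7 mm.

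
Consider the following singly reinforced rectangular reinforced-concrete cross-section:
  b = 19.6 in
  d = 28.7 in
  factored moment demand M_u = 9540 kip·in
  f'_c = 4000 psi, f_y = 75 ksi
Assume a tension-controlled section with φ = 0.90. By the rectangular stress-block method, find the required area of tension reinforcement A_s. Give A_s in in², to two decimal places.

A_s ≈ 5.52 in²

M_n = M_u/φ = 9540/0.90 = 10600 kip·in.
From M_n = 0.85 f'_c a b (d − a/2):
a = d − √(d² − 2M_n/(0.85 f'_c b)) = 28.7 − √(28.7² − 2 × 10600/(0.85 × 4 × 19.6)) = 6.215 in.
A_s = 0.85 f'_c a b / f_y = 0.85 × 4 × 6.215 × 19.6 / 75 = 5.522 in².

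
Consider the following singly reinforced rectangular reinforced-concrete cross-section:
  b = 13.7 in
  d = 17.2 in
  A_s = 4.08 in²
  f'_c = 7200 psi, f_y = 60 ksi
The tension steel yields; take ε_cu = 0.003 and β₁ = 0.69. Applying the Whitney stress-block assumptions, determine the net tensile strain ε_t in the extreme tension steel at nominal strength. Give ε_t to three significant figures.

a = A_s f_y/(0.85 f'_c b) = 2.920 in.
β₁ = 0.69, so c = a/β₁ = 2.920/0.69 = 4.232 in.
From the linear strain diagram with ε_cu = 0.003: ε_t = 0.003 (d − c)/c = 0.003 × (17.2 − 4.232)/4.232 = 0.00919.
Since ε_t ≥ 0.005, the section is tension-controlled.

ε_t ≈ 0.00919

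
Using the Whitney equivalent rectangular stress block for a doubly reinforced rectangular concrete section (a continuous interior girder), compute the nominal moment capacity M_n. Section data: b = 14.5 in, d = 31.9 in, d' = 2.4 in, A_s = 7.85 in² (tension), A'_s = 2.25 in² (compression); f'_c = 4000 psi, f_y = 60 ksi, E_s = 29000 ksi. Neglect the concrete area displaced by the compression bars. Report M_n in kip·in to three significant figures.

M_n ≈ 13600 kip·in

Assume both steels yield.
a = (A_s − A'_s) f_y/(0.85 f'_c b) = (7.85 − 2.25) × 60/(0.85 × 4 × 14.5) = 6.815 in.
c = a/β₁ = 6.815/0.85 = 8.018 in; ε'_s = 0.003(c − d')/c = 0.0021 ≥ ε_y = 0.0021, so the compression steel yields.
M_n = (A_s − A'_s) f_y (d − a/2) + A'_s f_y (d − d') = 336 × (31.9 − 3.4075) + 135 × (31.9 − 2.4) = 9573.5 + 3982.5 = 13556.0 kip·in.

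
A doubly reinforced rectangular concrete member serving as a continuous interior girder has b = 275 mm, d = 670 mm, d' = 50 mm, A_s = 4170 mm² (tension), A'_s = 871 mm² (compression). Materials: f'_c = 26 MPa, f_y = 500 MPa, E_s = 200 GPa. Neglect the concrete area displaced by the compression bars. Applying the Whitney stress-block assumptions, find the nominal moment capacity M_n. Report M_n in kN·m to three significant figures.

Assume both tension and compression steel yield.
Net tension couple steel: A_s − A'_s = 3299 mm².
a = (A_s − A'_s) f_y / (0.85 f'_c b) = 1649500/(0.85 × 26 × 275) = 271.41 mm.
c = a/β₁ = 271.41/0.85 = 319.31 mm; ε'_s = 0.003(c − d')/c = 0.0025 ≥ f_y/E_s = 0.0025, so compression steel does yield.
M_n = (A_s − A'_s) f_y (d − a/2) + A'_s f_y (d − d') = [1649500 × (670 − 135.705) + 435500 × (670 − 50)] × 10⁻⁶ = 881.32 + 270.01 = 1151.33 kN·m.

M_n ≈ 1150 kN·m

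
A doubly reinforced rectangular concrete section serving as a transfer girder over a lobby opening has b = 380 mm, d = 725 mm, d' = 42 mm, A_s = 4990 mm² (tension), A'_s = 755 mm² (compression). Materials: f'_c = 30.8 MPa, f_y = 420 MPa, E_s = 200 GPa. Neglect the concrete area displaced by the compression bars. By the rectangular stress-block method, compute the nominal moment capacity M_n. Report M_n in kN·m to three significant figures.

M_n ≈ 1350 kN·m

Assume both tension and compression steel yield.
Net tension couple steel: A_s − A'_s = 4235 mm².
a = (A_s − A'_s) f_y / (0.85 f'_c b) = 1778700/(0.85 × 30.8 × 380) = 178.79 mm.
c = a/β₁ = 178.79/0.83 = 215.41 mm; ε'_s = 0.003(c − d')/c = 0.0024 ≥ f_y/E_s = 0.0021, so compression steel does yield.
M_n = (A_s − A'_s) f_y (d − a/2) + A'_s f_y (d − d') = [1778700 × (725 − 89.395) + 317100 × (725 − 42)] × 10⁻⁶ = 1130.55 + 216.58 = 1347.13 kN·m.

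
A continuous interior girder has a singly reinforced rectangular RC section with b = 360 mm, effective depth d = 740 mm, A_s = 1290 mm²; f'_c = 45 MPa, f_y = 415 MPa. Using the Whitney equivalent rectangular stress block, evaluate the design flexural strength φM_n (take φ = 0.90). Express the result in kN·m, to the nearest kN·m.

T = A_s f_y = 1290 × 415 = 535350 N = 535.35 kN.
From C = T: a = T/(0.85 f'_c b) = 535350/(0.85 × 45 × 360) = 38.88 mm.
M_n = T(d − a/2) = 535.35 kN × (740 − 19.44) mm = 385.75 kN·m.
φM_n = 0.90 × 385.75 = 347.18 kN·m.

φM_n ≈ 347 kN·m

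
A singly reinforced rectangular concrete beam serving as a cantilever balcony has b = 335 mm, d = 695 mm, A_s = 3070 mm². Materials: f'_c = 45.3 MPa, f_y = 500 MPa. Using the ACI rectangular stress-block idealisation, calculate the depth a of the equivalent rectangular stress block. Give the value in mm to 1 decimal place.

T = A_s f_y = 3070 × 500 = 1535000 N = 1535 kN.
Setting C = 0.85 f'_c a b equal to T: a = 1535000/(0.85 × 45.3 × 335) = 119.0 mm.

a ≈ 119.0 mm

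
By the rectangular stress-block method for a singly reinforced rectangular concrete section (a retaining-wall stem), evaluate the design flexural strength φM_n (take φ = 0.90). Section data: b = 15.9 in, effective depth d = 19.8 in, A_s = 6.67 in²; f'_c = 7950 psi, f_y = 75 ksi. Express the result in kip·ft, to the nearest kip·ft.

φM_n ≈ 656 kip·ft

T = A_s f_y = 6.67 × 75 = 500.25 kips.
a = T/(0.85 f'_c b) = 500.25/(0.85 × 7.95 × 15.9) = 4.656 in.
M_n = T(d − a/2) = 500.25 × (19.8 − 2.328) = 8740.4 kip·in = 8740.4/12 = 728.37 kip·ft.
φM_n = 0.90 × 728.37 = 655.53 kip·ft.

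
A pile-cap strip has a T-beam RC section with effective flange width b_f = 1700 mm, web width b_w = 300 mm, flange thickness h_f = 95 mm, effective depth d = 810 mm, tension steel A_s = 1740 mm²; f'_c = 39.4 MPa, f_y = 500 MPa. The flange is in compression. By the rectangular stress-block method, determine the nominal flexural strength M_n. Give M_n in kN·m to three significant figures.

Tension: T = A_s f_y = 1740 × 500 = 870000 N.
Try a within the flange: a = T/(0.85 f'_c b_f) = 870000/(0.85 × 39.4 × 1700) = 15.28 mm.
Since a = 15.28 ≤ h_f = 95 mm, the stress block lies entirely in the flange; analyse as a rectangular beam of width b_f.
M_n = T(d − a/2) = 870000 × (810 − 7.64) = 698.05 × 10⁶ N·mm.
M_n = 698.05 kN·m.

M_n ≈ 698 kN·m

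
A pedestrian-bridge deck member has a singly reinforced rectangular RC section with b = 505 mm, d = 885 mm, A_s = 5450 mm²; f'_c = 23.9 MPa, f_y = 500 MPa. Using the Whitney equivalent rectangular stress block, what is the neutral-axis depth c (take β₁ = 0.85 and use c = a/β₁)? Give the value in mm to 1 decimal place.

T = A_s f_y = 5450 × 500 = 2725000 N = 2725 kN.
Setting C = 0.85 f'_c a b equal to T: a = 2725000/(0.85 × 23.9 × 505) = 265.618 mm.
With β₁ = 0.85, c = a/β₁ = 265.618/0.85 = 312.5 mm.

c ≈ 312.5 mm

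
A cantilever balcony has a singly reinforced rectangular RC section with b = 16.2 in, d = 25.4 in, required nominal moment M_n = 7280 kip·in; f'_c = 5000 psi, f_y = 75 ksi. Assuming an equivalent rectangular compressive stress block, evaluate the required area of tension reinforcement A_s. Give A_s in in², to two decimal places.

A_s ≈ 4.20 in²

From M_n = 0.85 f'_c a b (d − a/2):
a = d − √(d² − 2M_n/(0.85 f'_c b)) = 25.4 − √(25.4² − 2 × 7280/(0.85 × 5 × 16.2)) = 4.575 in.
A_s = 0.85 f'_c a b / f_y = 0.85 × 5 × 4.575 × 16.2 / 75 = 4.200 in².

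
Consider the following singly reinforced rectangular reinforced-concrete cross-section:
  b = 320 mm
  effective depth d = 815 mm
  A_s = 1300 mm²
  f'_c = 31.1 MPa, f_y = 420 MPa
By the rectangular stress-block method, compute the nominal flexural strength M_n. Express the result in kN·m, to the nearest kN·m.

T = A_s f_y = 1300 × 420 = 546000 N = 546 kN.
From C = T: a = T/(0.85 f'_c b) = 546000/(0.85 × 31.1 × 320) = 64.55 mm.
M_n = T(d − a/2) = 546 kN × (815 − 32.275) mm = 427.37 kN·m.

M_n ≈ 427 kN·m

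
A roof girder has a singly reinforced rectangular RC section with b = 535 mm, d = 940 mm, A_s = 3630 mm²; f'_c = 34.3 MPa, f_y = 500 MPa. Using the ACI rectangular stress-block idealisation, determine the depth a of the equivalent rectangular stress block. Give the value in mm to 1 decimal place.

a ≈ 116.4 mm

T = A_s f_y = 3630 × 500 = 1815000 N = 1815 kN.
Setting C = 0.85 f'_c a b equal to T: a = 1815000/(0.85 × 34.3 × 535) = 116.4 mm.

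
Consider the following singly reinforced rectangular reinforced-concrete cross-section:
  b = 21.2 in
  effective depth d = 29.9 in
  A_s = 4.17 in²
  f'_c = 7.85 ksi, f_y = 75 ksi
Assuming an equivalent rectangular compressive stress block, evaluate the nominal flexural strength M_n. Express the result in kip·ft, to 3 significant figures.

M_n ≈ 750 kip·ft

T = A_s f_y = 4.17 × 75 = 312.75 kips.
a = T/(0.85 f'_c b) = 312.75/(0.85 × 7.85 × 21.2) = 2.211 in.
M_n = T(d − a/2) = 312.75 × (29.9 − 1.1055) = 9005.5 kip·in = 9005.5/12 = 750.46 kip·ft.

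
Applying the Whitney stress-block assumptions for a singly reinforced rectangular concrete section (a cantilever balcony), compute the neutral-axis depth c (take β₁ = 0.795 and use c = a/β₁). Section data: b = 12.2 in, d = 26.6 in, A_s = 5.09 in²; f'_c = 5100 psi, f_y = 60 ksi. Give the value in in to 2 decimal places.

T = A_s f_y = 5.09 × 60 = 305.4 kips.
a = T/(0.85 f'_c b) = 305.4/(0.85 × 5.1 × 12.2) = 5.7746 in.
With β₁ = 0.795, c = a/β₁ = 5.7746/0.795 = 7.26 in.

c ≈ 7.26 in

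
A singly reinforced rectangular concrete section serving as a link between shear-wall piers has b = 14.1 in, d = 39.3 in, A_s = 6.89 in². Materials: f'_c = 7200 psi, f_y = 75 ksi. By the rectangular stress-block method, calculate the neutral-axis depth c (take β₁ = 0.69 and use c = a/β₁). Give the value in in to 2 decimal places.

T = A_s f_y = 6.89 × 75 = 516.75 kips.
a = T/(0.85 f'_c b) = 516.75/(0.85 × 7.2 × 14.1) = 5.9884 in.
With β₁ = 0.69, c = a/β₁ = 5.9884/0.69 = 8.68 in.

c ≈ 8.68 in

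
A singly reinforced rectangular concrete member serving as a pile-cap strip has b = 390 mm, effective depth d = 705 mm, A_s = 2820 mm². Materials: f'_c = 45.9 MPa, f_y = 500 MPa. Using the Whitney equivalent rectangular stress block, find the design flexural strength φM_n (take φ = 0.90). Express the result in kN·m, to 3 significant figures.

φM_n ≈ 836 kN·m

T = A_s f_y = 2820 × 500 = 1410000 N = 1410 kN.
From C = T: a = T/(0.85 f'_c b) = 1410000/(0.85 × 45.9 × 390) = 92.67 mm.
M_n = T(d − a/2) = 1410 kN × (705 − 46.335) mm = 928.72 kN·m.
φM_n = 0.90 × 928.72 = 835.85 kN·m.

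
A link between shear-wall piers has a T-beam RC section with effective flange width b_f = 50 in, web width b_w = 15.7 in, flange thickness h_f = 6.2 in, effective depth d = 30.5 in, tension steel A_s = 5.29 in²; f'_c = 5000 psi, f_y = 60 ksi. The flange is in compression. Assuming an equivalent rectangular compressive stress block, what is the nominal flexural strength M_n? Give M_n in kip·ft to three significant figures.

M_n ≈ 787 kip·ft

Tension: T = A_s f_y = 5.29 × 60 = 317.4 kips.
Try a within the flange: a = T/(0.85 f'_c b_f) = 317.4/(0.85 × 5 × 50) = 1.494 in.
Since a = 1.494 ≤ h_f = 6.2 in, the stress block lies entirely in the flange; analyse as a rectangular beam of width b_f.
M_n = T(d − a/2) = 317.4 × (30.5 − 0.747) = 9443.6 kip·in.
M_n = 9443.6/12 = 786.97 kip·ft.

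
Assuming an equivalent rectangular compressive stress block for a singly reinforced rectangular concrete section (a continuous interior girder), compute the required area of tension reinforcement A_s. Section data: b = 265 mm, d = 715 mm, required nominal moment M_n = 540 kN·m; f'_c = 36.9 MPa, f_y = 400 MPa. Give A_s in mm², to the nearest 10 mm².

A_s ≈ 2030 mm²

With M_n = 0.85 f'_c a b (d − a/2), solve the quadratic for a:
a = d − √(d² − 2M_n/(0.85 f'_c b)) = 715 − √(715² − 2 × 540×10⁶/(0.85 × 36.9 × 265)) = 97.51 mm.
A_s = 0.85 f'_c a b / f_y = 0.85 × 36.9 × 97.51 × 265 / 400 = 2026.2 mm².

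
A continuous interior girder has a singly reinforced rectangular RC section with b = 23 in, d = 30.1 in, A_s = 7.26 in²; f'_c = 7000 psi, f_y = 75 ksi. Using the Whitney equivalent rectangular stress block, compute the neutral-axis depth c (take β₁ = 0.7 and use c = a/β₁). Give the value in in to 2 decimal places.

c ≈ 5.68 in

T = A_s f_y = 7.26 × 75 = 544.5 kips.
a = T/(0.85 f'_c b) = 544.5/(0.85 × 7 × 23) = 3.9788 in.
With β₁ = 0.7, c = a/β₁ = 3.9788/0.7 = 5.68 in.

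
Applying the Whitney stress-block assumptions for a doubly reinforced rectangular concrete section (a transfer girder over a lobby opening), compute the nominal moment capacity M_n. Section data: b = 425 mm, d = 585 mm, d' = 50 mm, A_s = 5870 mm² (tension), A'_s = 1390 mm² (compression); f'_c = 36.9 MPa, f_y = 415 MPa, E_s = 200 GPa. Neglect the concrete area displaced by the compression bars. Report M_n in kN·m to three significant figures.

Assume both tension and compression steel yield.
Net tension couple steel: A_s − A'_s = 4480 mm².
a = (A_s − A'_s) f_y / (0.85 f'_c b) = 1859200/(0.85 × 36.9 × 425) = 139.47 mm.
c = a/β₁ = 139.47/0.786 = 177.44 mm; ε'_s = 0.003(c − d')/c = 0.0022 ≥ f_y/E_s = 0.0021, so compression steel does yield.
M_n = (A_s − A'_s) f_y (d − a/2) + A'_s f_y (d − d') = [1859200 × (585 − 69.735) + 576850 × (585 − 50)] × 10⁻⁶ = 957.98 + 308.61 = 1266.59 kN·m.

M_n ≈ 1270 kN·m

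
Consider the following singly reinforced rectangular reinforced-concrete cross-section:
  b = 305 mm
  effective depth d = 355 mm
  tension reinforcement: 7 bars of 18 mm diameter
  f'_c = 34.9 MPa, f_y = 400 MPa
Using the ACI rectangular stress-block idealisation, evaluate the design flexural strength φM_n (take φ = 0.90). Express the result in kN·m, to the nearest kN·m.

φM_n ≈ 202 kN·m

A_s = 7 × 254 = 1778 mm².
T = A_s f_y = 1778 × 400 = 711200 N = 711.2 kN.
From C = T: a = T/(0.85 f'_c b) = 711200/(0.85 × 34.9 × 305) = 78.60 mm.
M_n = T(d − a/2) = 711.2 kN × (355 − 39.3) mm = 224.53 kN·m.
φM_n = 0.90 × 224.53 = 202.08 kN·m.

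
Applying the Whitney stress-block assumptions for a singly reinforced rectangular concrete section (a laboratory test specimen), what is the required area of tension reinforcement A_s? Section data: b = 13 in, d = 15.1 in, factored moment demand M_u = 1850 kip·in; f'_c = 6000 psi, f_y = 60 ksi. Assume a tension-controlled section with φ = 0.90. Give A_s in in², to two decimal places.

M_n = M_u/φ = 1850/0.90 = 2055.56 kip·in.
From M_n = 0.85 f'_c a b (d − a/2):
a = d − √(d² − 2M_n/(0.85 f'_c b)) = 15.1 − √(15.1² − 2 × 2055.56/(0.85 × 6 × 13)) = 2.216 in.
A_s = 0.85 f'_c a b / f_y = 0.85 × 6 × 2.216 × 13 / 60 = 2.449 in².

A_s ≈ 2.45 in²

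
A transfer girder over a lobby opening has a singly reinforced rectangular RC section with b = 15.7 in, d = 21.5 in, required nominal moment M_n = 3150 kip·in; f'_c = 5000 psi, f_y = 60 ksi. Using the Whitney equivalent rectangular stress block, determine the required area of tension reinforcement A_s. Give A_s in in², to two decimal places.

A_s ≈ 2.58 in²

From M_n = 0.85 f'_c a b (d − a/2):
a = d − √(d² − 2M_n/(0.85 f'_c b)) = 21.5 − √(21.5² − 2 × 3150/(0.85 × 5 × 15.7)) = 2.321 in.
A_s = 0.85 f'_c a b / f_y = 0.85 × 5 × 2.321 × 15.7 / 60 = 2.581 in².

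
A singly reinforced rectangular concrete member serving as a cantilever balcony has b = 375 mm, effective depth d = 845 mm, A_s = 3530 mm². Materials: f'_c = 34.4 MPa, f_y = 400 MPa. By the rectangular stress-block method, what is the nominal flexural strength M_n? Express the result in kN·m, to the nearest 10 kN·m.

T = A_s f_y = 3530 × 400 = 1412000 N = 1412 kN.
From C = T: a = T/(0.85 f'_c b) = 1412000/(0.85 × 34.4 × 375) = 128.77 mm.
M_n = T(d − a/2) = 1412 kN × (845 − 64.385) mm = 1102.23 kN·m.

M_n ≈ 1100 kN·m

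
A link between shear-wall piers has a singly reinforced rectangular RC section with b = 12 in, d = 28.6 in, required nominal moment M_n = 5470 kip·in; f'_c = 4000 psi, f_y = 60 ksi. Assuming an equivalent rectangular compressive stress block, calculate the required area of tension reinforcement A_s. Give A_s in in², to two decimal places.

A_s ≈ 3.50 in²

From M_n = 0.85 f'_c a b (d − a/2):
a = d − √(d² − 2M_n/(0.85 f'_c b)) = 28.6 − √(28.6² − 2 × 5470/(0.85 × 4 × 12)) = 5.152 in.
A_s = 0.85 f'_c a b / f_y = 0.85 × 4 × 5.152 × 12 / 60 = 3.503 in².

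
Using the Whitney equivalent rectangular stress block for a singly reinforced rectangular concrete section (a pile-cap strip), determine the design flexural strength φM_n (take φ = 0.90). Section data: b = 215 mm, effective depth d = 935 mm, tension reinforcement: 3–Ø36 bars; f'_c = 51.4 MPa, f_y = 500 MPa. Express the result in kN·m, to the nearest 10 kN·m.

A_s = 3 × 1018 = 3054 mm².
T = A_s f_y = 3054 × 500 = 1527000 N = 1527 kN.
From C = T: a = T/(0.85 f'_c b) = 1527000/(0.85 × 51.4 × 215) = 162.56 mm.
M_n = T(d − a/2) = 1527 kN × (935 − 81.28) mm = 1303.63 kN·m.
φM_n = 0.90 × 1303.63 = 1173.27 kN·m.

φM_n ≈ 1170 kN·m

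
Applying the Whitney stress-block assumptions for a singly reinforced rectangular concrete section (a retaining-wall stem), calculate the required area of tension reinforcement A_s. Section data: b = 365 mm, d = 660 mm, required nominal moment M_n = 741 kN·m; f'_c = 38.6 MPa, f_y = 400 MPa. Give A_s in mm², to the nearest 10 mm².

A_s ≈ 3040 mm²

With M_n = 0.85 f'_c a b (d − a/2), solve the quadratic for a:
a = d − √(d² − 2M_n/(0.85 f'_c b)) = 660 − √(660² − 2 × 741×10⁶/(0.85 × 38.6 × 365)) = 101.57 mm.
A_s = 0.85 f'_c a b / f_y = 0.85 × 38.6 × 101.57 × 365 / 400 = 3040.9 mm².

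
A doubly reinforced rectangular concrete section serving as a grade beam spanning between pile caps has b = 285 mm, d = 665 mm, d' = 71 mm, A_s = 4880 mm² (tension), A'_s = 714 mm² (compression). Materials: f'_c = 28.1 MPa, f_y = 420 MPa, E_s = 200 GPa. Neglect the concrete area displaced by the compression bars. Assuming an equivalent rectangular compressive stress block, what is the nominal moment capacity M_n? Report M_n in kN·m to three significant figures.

M_n ≈ 1120 kN·m

Assume both tension and compression steel yield.
Net tension couple steel: A_s − A'_s = 4166 mm².
a = (A_s − A'_s) f_y / (0.85 f'_c b) = 1749720/(0.85 × 28.1 × 285) = 257.04 mm.
c = a/β₁ = 257.04/0.849 = 302.76 mm; ε'_s = 0.003(c − d')/c = 0.0023 ≥ f_y/E_s = 0.0021, so compression steel does yield.
M_n = (A_s − A'_s) f_y (d − a/2) + A'_s f_y (d − d') = [1749720 × (665 − 128.52) + 299880 × (665 − 71)] × 10⁻⁶ = 938.69 + 178.13 = 1116.82 kN·m.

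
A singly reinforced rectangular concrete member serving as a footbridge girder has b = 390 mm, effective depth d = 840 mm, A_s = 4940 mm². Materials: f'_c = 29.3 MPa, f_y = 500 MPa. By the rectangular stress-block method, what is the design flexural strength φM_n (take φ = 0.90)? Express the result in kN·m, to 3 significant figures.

T = A_s f_y = 4940 × 500 = 2470000 N = 2470 kN.
From C = T: a = T/(0.85 f'_c b) = 2470000/(0.85 × 29.3 × 390) = 254.30 mm.
M_n = T(d − a/2) = 2470 kN × (840 − 127.15) mm = 1760.74 kN·m.
φM_n = 0.90 × 1760.74 = 1584.67 kN·m.

φM_n ≈ 1580 kN·m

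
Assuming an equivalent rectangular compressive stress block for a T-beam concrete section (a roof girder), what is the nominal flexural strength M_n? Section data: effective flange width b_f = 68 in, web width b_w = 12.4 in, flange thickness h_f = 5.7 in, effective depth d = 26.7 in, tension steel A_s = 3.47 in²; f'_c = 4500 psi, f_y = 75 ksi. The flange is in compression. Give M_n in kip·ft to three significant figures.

M_n ≈ 568 kip·ft

Tension: T = A_s f_y = 3.47 × 75 = 260.25 kips.
Try a within the flange: a = T/(0.85 f'_c b_f) = 260.25/(0.85 × 4.5 × 68) = 1.001 in.
Since a = 1.001 ≤ h_f = 5.7 in, the stress block lies entirely in the flange; analyse as a rectangular beam of width b_f.
M_n = T(d − a/2) = 260.25 × (26.7 − 0.5005) = 6818.4 kip·in.
M_n = 6818.4/12 = 568.20 kip·ft.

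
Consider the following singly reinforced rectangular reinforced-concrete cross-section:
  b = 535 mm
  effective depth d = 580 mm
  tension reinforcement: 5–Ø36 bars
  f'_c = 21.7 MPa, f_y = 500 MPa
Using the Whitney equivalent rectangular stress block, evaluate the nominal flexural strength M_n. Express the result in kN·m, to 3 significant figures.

A_s = 5 × 1018 = 5090 mm².
T = A_s f_y = 5090 × 500 = 2545000 N = 2545 kN.
From C = T: a = T/(0.85 f'_c b) = 2545000/(0.85 × 21.7 × 535) = 257.90 mm.
M_n = T(d − a/2) = 2545 kN × (580 − 128.95) mm = 1147.92 kN·m.

M_n ≈ 1150 kN·m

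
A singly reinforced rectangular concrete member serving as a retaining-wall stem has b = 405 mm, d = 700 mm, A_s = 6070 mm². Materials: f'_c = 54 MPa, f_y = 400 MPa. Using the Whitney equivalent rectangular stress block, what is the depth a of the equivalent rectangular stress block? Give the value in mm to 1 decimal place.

a ≈ 130.6 mm

T = A_s f_y = 6070 × 400 = 2428000 N = 2428 kN.
Setting C = 0.85 f'_c a b equal to T: a = 2428000/(0.85 × 54 × 405) = 130.6 mm.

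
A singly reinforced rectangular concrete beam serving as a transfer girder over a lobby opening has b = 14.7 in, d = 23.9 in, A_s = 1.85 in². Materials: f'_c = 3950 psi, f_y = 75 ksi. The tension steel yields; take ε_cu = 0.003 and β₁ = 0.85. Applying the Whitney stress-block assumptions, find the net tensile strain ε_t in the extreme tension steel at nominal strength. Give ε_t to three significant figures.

ε_t ≈ 0.0187

a = A_s f_y/(0.85 f'_c b) = 2.811 in.
β₁ = 0.85, so c = a/β₁ = 2.811/0.85 = 3.307 in.
From the linear strain diagram with ε_cu = 0.003: ε_t = 0.003 (d − c)/c = 0.003 × (23.9 − 3.307)/3.307 = 0.0187.
Since ε_t ≥ 0.005, the section is tension-controlled.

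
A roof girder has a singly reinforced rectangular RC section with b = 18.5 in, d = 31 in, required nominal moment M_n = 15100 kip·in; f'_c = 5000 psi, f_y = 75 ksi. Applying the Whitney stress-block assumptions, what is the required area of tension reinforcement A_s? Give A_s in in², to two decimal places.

A_s ≈ 7.32 in²

From M_n = 0.85 f'_c a b (d − a/2):
a = d − √(d² − 2M_n/(0.85 f'_c b)) = 31 − √(31² − 2 × 15100/(0.85 × 5 × 18.5)) = 6.981 in.
A_s = 0.85 f'_c a b / f_y = 0.85 × 5 × 6.981 × 18.5 / 75 = 7.318 in².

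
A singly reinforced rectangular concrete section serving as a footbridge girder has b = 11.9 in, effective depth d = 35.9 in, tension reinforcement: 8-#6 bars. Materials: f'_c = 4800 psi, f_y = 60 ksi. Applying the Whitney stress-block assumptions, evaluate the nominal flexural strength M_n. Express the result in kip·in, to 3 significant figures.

A_s = 8 × 0.44 = 3.52 in².
T = A_s f_y = 3.52 × 60 = 211.2 kips.
a = T/(0.85 f'_c b) = 211.2/(0.85 × 4.8 × 11.9) = 4.350 in.
M_n = T(d − a/2) = 211.2 × (35.9 − 2.175) = 7122.7 kip·in.

M_n ≈ 7120 kip·in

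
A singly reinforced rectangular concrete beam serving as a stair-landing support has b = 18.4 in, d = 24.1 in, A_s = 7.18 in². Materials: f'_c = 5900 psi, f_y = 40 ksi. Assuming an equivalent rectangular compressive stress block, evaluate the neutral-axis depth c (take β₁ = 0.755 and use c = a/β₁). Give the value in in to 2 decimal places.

c ≈ 4.12 in

T = A_s f_y = 7.18 × 40 = 287.2 kips.
a = T/(0.85 f'_c b) = 287.2/(0.85 × 5.9 × 18.4) = 3.1124 in.
With β₁ = 0.755, c = a/β₁ = 3.1124/0.755 = 4.12 in.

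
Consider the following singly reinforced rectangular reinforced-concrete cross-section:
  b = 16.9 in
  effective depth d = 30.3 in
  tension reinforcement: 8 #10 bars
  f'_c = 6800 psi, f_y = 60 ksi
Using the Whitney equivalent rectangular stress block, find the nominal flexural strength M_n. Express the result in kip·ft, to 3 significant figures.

M_n ≈ 1380 kip·ft

A_s = 8 × 1.27 = 10.16 in².
T = A_s f_y = 10.16 × 60 = 609.6 kips.
a = T/(0.85 f'_c b) = 609.6/(0.85 × 6.8 × 16.9) = 6.241 in.
M_n = T(d − a/2) = 609.6 × (30.3 − 3.1205) = 16568.6 kip·in = 16568.6/12 = 1380.72 kip·ft.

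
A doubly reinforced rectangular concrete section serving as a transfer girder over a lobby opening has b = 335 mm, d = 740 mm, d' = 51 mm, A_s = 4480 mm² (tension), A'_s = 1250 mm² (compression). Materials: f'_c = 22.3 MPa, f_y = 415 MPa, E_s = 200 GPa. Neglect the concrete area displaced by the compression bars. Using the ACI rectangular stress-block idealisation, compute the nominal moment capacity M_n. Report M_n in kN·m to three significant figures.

Assume both tension and compression steel yield.
Net tension couple steel: A_s − A'_s = 3230 mm².
a = (A_s − A'_s) f_y / (0.85 f'_c b) = 1340450/(0.85 × 22.3 × 335) = 211.10 mm.
c = a/β₁ = 211.10/0.85 = 248.35 mm; ε'_s = 0.003(c − d')/c = 0.0024 ≥ f_y/E_s = 0.0021, so compression steel does yield.
M_n = (A_s − A'_s) f_y (d − a/2) + A'_s f_y (d − d') = [1340450 × (740 − 105.55) + 518750 × (740 − 51)] × 10⁻⁶ = 850.45 + 357.42 = 1207.87 kN·m.

M_n ≈ 1210 kN·m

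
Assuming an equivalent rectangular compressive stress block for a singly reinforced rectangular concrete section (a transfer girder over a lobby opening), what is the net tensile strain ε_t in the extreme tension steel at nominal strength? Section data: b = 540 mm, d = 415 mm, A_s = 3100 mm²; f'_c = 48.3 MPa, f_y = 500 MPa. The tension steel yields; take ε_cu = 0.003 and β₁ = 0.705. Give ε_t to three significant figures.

ε_t ≈ 0.00955

a = A_s f_y/(0.85 f'_c b) = 69.92 mm.
β₁ = 0.705, so c = a/β₁ = 69.92/0.705 = 99.18 mm.
From the linear strain diagram with ε_cu = 0.003: ε_t = 0.003 (d − c)/c = 0.003 × (415 − 99.18)/99.18 = 0.00955.
Since ε_t ≥ 0.005, the section is tension-controlled.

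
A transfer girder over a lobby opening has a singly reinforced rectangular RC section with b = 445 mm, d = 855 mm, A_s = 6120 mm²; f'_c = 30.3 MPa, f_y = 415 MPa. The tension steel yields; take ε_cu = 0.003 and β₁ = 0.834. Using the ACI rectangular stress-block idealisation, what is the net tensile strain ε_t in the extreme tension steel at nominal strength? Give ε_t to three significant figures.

ε_t ≈ 0.00665

a = A_s f_y/(0.85 f'_c b) = 221.60 mm.
β₁ = 0.834, so c = a/β₁ = 221.60/0.834 = 265.71 mm.
From the linear strain diagram with ε_cu = 0.003: ε_t = 0.003 (d − c)/c = 0.003 × (855 − 265.71)/265.71 = 0.00665.
Since ε_t ≥ 0.005, the section is tension-controlled.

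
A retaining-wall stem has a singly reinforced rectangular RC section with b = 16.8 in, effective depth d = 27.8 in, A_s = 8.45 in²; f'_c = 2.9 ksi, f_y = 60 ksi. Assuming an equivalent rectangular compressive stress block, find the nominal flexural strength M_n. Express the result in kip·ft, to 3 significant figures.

M_n ≈ 916 kip·ft

T = A_s f_y = 8.45 × 60 = 507 kips.
a = T/(0.85 f'_c b) = 507/(0.85 × 2.9 × 16.8) = 12.243 in.
M_n = T(d − a/2) = 507 × (27.8 − 6.1215) = 10991.0 kip·in = 10991.0/12 = 915.92 kip·ft.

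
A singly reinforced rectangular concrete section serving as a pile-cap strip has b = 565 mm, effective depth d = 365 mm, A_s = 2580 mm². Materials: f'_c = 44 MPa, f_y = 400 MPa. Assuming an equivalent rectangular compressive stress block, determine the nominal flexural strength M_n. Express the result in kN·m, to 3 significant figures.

M_n ≈ 351 kN·m

T = A_s f_y = 2580 × 400 = 1032000 N = 1032 kN.
From C = T: a = T/(0.85 f'_c b) = 1032000/(0.85 × 44 × 565) = 48.84 mm.
M_n = T(d − a/2) = 1032 kN × (365 − 24.42) mm = 351.48 kN·m.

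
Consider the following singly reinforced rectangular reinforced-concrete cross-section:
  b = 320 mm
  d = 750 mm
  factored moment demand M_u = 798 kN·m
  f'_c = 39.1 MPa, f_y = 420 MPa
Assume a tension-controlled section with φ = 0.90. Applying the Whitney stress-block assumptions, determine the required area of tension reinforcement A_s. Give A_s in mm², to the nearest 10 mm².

M_n = M_u/φ = 798/0.90 = 886.667 kN·m.
With M_n = 0.85 f'_c a b (d − a/2), solve the quadratic for a:
a = d − √(d² − 2M_n/(0.85 f'_c b)) = 750 − √(750² − 2 × 886.667×10⁶/(0.85 × 39.1 × 320)) = 120.91 mm.
A_s = 0.85 f'_c a b / f_y = 0.85 × 39.1 × 120.91 × 320 / 420 = 3061.7 mm².

A_s ≈ 3060 mm²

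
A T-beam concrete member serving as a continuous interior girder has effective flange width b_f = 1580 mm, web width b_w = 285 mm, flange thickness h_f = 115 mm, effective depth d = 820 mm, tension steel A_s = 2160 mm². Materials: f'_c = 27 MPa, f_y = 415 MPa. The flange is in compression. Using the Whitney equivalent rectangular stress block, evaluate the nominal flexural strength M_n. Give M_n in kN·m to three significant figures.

M_n ≈ 724 kN·m

Tension: T = A_s f_y = 2160 × 415 = 896400 N.
Try a within the flange: a = T/(0.85 f'_c b_f) = 896400/(0.85 × 27 × 1580) = 24.72 mm.
Since a = 24.72 ≤ h_f = 115 mm, the stress block lies entirely in the flange; analyse as a rectangular beam of width b_f.
M_n = T(d − a/2) = 896400 × (820 − 12.36) = 723.97 × 10⁶ N·mm.
M_n = 723.97 kN·m.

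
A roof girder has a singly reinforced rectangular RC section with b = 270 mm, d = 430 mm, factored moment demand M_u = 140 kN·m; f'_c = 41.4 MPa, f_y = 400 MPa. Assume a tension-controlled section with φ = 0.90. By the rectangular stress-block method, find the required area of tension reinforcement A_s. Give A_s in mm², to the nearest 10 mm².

M_n = M_u/φ = 140/0.90 = 155.556 kN·m.
With M_n = 0.85 f'_c a b (d − a/2), solve the quadratic for a:
a = d − √(d² − 2M_n/(0.85 f'_c b)) = 430 − √(430² − 2 × 155.556×10⁶/(0.85 × 41.4 × 270)) = 39.93 mm.
A_s = 0.85 f'_c a b / f_y = 0.85 × 41.4 × 39.93 × 270 / 400 = 948.5 mm².

A_s ≈ 950 mm²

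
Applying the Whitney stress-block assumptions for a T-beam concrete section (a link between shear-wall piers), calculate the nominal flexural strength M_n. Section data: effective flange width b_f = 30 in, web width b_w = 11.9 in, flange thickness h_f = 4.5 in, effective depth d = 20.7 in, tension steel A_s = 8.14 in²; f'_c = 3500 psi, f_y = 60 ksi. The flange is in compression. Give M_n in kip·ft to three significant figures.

Tension: T = A_s f_y = 8.14 × 60 = 488.4 kips.
Try a within the flange: a = T/(0.85 f'_c b_f) = 488.4/(0.85 × 3.5 × 30) = 5.472 in.
a = 5.472 > h_f = 4.5 in: the block extends into the web. Split into flange-overhang and web parts.
C_f = 0.85 f'_c (b_f − b_w) h_f = 0.85 × 3.5 × (30 − 11.9) × 4.5 = 242.3 kips.
Remaining web compression depth: a_w = (T − C_f)/(0.85 f'_c b_w) = (488.4 − 242.3)/(0.85 × 3.5 × 11.9) = 6.951 in.
M_n = C_f(d − h_f/2) + (T − C_f)(d − a_w/2) = 242.3 × (20.7 − 2.25) + 246.1 × (20.7 − 3.4755) = 4470.4 + 4238.9 = 8709.3 kip·in.
M_n = 8709.3/12 = 725.78 kip·ft.

M_n ≈ 726 kip·ft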